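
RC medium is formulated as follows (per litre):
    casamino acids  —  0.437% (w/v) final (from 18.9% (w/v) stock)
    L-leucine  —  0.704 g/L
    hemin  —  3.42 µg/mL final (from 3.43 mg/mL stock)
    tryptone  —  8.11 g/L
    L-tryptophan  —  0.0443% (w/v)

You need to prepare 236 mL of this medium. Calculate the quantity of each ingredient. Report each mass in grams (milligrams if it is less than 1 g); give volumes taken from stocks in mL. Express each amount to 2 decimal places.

casamino acids 5.46 mL; L-leucine 166.14 mg; hemin 0.24 mL; tryptone 1.91 g; L-tryptophan 104.55 mg

Scale factor relative to 1 L: 0.236.
casamino acids: dilute stock: 0.437% ÷ 18.9% × 236 mL = 5.46 mL
L-leucine: 0.704 g/L × 0.236 L = 0.166144 g = 166.14 mg
hemin: dilute stock: 3.42 µg/mL × 236 mL ÷ 3430 µg/mL = 0.24 mL
tryptone: 8.11 g/L × 0.236 L = 1.91 g
L-tryptophan: 0.0443% w/v = 0.443 g/L → 0.443 × 0.236 L = 0.104548 g = 104.55 mg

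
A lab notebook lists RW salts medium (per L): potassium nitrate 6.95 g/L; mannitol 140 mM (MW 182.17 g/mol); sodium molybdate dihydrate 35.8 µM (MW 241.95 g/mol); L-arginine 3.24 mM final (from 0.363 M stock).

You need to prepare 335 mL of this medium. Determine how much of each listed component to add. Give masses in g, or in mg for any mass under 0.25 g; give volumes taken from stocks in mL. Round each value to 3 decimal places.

potassium nitrate 2.328 g; mannitol 8.544 g; sodium molybdate dihydrate 2.902 mg; L-arginine 2.990 mL

Target volume = 335 mL = 0.335 L.
potassium nitrate: 6.95 g/L × 0.335 L = 2.328 g
mannitol: 140 mmol/L × 182.17 g/mol × 0.335 L ÷ 1000 = 8.544 g
sodium molybdate dihydrate: 35.8 µmol/L × 241.95 g/mol × 0.335 L ÷ 1000 = 2.902 mg
L-arginine: V = C2·V2/C1 = 3.24 mM × 335 mL ÷ 363 mM = 2.990 mL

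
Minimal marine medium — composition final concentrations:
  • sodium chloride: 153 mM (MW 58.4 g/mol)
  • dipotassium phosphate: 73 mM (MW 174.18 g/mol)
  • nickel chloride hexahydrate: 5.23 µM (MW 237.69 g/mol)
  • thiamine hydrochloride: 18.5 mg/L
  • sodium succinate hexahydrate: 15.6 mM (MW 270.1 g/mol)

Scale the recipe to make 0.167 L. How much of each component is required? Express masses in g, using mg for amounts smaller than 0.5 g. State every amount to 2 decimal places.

sodium chloride 1.49 g; dipotassium phosphate 2.12 g; nickel chloride hexahydrate 0.21 mg; thiamine hydrochloride 3.09 mg; sodium succinate hexahydrate 0.70 g

Scale factor relative to 1 L: 0.167.
sodium chloride: 153 mmol/L × 58.4 g/mol × 0.167 L ÷ 1000 = 1.49 g
dipotassium phosphate: 73 mmol/L × 174.18 g/mol × 0.167 L ÷ 1000 = 2.12 g
nickel chloride hexahydrate: 5.23 µmol/L × 237.69 g/mol × 0.167 L ÷ 1000 = 0.21 mg
thiamine hydrochloride: 18.5 mg/L × 0.167 L = 3.09 mg
sodium succinate hexahydrate: 15.6 mmol/L × 270.1 g/mol × 0.167 L ÷ 1000 = 0.70 g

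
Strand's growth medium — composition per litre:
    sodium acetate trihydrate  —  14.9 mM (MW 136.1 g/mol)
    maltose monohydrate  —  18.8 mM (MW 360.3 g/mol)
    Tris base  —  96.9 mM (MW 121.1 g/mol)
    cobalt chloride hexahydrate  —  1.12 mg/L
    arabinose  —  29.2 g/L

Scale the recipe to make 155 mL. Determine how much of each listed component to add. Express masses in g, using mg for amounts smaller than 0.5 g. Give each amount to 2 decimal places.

sodium acetate trihydrate 314.32 mg; maltose monohydrate 1.05 g; Tris base 1.82 g; cobalt chloride hexahydrate 0.17 mg; arabinose 4.53 g

Working volume: 155 mL = 0.155 L.
sodium acetate trihydrate: 14.9 mmol/L × 136.1 mg/mmol × 0.155 L = 314.32 mg
maltose monohydrate: 18.8 mmol/L × 360.3 g/mol × 0.155 L ÷ 1000 = 1.05 g
Tris base: 96.9 mmol/L × 121.1 g/mol × 0.155 L ÷ 1000 = 1.82 g
cobalt chloride hexahydrate: 1.12 mg/L × 0.155 L = 0.17 mg
arabinose: 29.2 g/L × 0.155 L = 4.53 g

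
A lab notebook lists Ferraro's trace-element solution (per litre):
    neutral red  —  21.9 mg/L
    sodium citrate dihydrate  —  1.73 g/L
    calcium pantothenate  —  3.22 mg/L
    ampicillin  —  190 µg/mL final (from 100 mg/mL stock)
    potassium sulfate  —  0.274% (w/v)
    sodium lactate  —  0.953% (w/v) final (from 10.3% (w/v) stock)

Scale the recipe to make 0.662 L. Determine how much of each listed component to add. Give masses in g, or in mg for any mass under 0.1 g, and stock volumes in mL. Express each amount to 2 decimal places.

Scale factor relative to 1 L: 0.662.
neutral red: 21.9 mg/L × 0.662 L = 14.50 mg
sodium citrate dihydrate: 1.73 g/L × 0.662 L = 1.15 g
calcium pantothenate: 3.22 mg/L × 0.662 L = 2.13 mg
ampicillin: C1V1 = C2V2 → 190 µg/mL × 662 mL ÷ 100000 µg/mL = 1.26 mL
potassium sulfate: 0.274% w/v = 2.74 g/L → 2.74 × 0.662 L = 1.81 g
sodium lactate: C1V1 = C2V2 → 0.953% ÷ 10.3% × 662 mL = 61.25 mL

neutral red 14.50 mg; sodium citrate dihydrate 1.15 g; calcium pantothenate 2.13 mg; ampicillin 1.26 mL; potassium sulfate 1.81 g; sodium lactate 61.25 mL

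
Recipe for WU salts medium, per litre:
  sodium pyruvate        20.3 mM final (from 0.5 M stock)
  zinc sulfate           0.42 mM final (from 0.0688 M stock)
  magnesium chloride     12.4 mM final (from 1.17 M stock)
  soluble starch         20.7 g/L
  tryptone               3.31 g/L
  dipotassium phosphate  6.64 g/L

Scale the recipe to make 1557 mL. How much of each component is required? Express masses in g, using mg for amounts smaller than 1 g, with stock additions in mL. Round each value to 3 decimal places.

sodium pyruvate 63.214 mL; zinc sulfate 9.505 mL; magnesium chloride 16.502 mL; soluble starch 32.230 g; tryptone 5.154 g; dipotassium phosphate 10.338 g

Scale factor relative to 1 L: 1.557.
sodium pyruvate: V = C2·V2/C1 = 20.3 mM × 1557 mL ÷ 500 mM = 63.214 mL
zinc sulfate: C1V1 = C2V2 → 0.42 mM × 1557 mL ÷ 68.8 mM = 9.505 mL
magnesium chloride: C1V1 = C2V2 → 12.4 mM × 1557 mL ÷ 1170 mM = 16.502 mL
soluble starch: 20.7 g/L × 1.557 L = 32.230 g
tryptone: 3.31 g/L × 1.557 L = 5.154 g
dipotassium phosphate: 6.64 g/L × 1.557 L = 10.338 g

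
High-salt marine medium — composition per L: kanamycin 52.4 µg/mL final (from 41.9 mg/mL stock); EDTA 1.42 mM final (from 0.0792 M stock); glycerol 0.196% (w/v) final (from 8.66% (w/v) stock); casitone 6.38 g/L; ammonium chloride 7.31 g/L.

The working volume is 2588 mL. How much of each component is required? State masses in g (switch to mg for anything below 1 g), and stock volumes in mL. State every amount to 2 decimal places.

Working volume: 2588 mL = 2.588 L.
kanamycin: C1V1 = C2V2 → 52.4 µg/mL × 2588 mL ÷ 41900 µg/mL = 3.24 mL
EDTA: dilute stock: 1.42 mM × 2588 mL ÷ 79.2 mM = 46.40 mL
glycerol: dilute stock: 0.196% ÷ 8.66% × 2588 mL = 58.57 mL
casitone: 6.38 g/L × 2.588 L = 16.51 g
ammonium chloride: 7.31 g/L × 2.588 L = 18.92 g

kanamycin 3.24 mL; EDTA 46.40 mL; glycerol 58.57 mL; casitone 16.51 g; ammonium chloride 18.92 g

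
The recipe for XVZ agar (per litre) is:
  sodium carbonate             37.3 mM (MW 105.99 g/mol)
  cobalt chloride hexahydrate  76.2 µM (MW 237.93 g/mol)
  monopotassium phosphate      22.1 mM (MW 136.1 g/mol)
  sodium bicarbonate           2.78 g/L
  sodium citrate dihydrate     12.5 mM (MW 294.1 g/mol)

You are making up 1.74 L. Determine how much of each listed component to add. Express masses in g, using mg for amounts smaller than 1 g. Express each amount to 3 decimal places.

sodium carbonate 6.879 g; cobalt chloride hexahydrate 31.547 mg; monopotassium phosphate 5.234 g; sodium bicarbonate 4.837 g; sodium citrate dihydrate 6.397 g

Working volume: 1.74 L.
sodium carbonate: 37.3 mmol/L × 105.99 g/mol × 1.74 L ÷ 1000 = 6.879 g
cobalt chloride hexahydrate: 76.2 µmol/L × 237.93 g/mol × 1.74 L ÷ 1000 = 31.547 mg
monopotassium phosphate: 22.1 mmol/L × 136.1 g/mol × 1.74 L ÷ 1000 = 5.234 g
sodium bicarbonate: 2.78 g/L × 1.74 L = 4.837 g
sodium citrate dihydrate: 12.5 mmol/L × 294.1 g/mol × 1.74 L ÷ 1000 = 6.397 g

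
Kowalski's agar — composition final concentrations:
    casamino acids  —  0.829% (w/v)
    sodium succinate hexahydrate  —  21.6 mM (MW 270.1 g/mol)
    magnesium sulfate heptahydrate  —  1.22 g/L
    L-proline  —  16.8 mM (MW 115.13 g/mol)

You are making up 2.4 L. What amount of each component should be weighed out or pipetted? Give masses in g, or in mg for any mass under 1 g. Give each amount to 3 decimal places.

casamino acids 19.896 g; sodium succinate hexahydrate 14.002 g; magnesium sulfate heptahydrate 2.928 g; L-proline 4.642 g

Working volume: 2.4 L.
casamino acids: 0.829% w/v = 8.29 g/L → 8.29 × 2.4 L = 19.896 g
sodium succinate hexahydrate: 21.6 mmol/L × 270.1 g/mol × 2.4 L ÷ 1000 = 14.002 g
magnesium sulfate heptahydrate: 1.22 g/L × 2.4 L = 2.928 g
L-proline: 16.8 mmol/L × 115.13 g/mol × 2.4 L ÷ 1000 = 4.642 g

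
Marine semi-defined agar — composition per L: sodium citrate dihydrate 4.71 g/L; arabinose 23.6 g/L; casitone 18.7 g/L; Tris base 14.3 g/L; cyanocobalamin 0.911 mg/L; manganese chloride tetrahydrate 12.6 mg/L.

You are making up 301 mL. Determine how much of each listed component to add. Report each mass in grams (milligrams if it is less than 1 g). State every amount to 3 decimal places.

Working volume: 301 mL = 0.301 L.
sodium citrate dihydrate: 4.71 g/L × 0.301 L = 1.418 g
arabinose: 23.6 g/L × 0.301 L = 7.104 g
casitone: 18.7 g/L × 0.301 L = 5.629 g
Tris base: 14.3 g/L × 0.301 L = 4.304 g
cyanocobalamin: 0.911 mg/L × 0.301 L = 0.274 mg
manganese chloride tetrahydrate: 12.6 mg/L × 0.301 L = 3.793 mg

sodium citrate dihydrate 1.418 g; arabinose 7.104 g; casitone 5.629 g; Tris base 4.304 g; cyanocobalamin 0.274 mg; manganese chloride tetrahydrate 3.793 mg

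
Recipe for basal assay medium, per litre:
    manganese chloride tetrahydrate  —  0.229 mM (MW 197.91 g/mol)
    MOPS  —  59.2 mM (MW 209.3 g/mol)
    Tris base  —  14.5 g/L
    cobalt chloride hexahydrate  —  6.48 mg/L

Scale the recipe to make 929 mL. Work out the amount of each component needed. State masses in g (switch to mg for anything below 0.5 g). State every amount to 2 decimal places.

manganese chloride tetrahydrate 42.10 mg; MOPS 11.51 g; Tris base 13.47 g; cobalt chloride hexahydrate 6.02 mg

Working volume: 929 mL = 0.929 L.
manganese chloride tetrahydrate: 0.229 mmol/L × 197.91 mg/mmol × 0.929 L = 42.10 mg
MOPS: 59.2 mmol/L × 209.3 g/mol × 0.929 L ÷ 1000 = 11.51 g
Tris base: 14.5 g/L × 0.929 L = 13.47 g
cobalt chloride hexahydrate: 6.48 mg/L × 0.929 L = 6.02 mg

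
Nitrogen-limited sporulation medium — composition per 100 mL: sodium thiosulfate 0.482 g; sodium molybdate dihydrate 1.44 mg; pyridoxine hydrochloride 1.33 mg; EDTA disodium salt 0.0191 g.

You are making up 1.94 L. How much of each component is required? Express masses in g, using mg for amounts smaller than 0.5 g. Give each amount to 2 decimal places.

sodium thiosulfate 9.35 g; sodium molybdate dihydrate 27.94 mg; pyridoxine hydrochloride 25.80 mg; EDTA disodium salt 370.54 mg

Scale factor = 1940 mL / 100 mL = 19.4.
sodium thiosulfate: 0.482 g × (1940 mL / 100 mL) = 9.35 g
sodium molybdate dihydrate: 1.44 mg × (1940 mL / 100 mL) = 27.94 mg
pyridoxine hydrochloride: 1.33 mg × (1940 mL / 100 mL) = 25.80 mg
EDTA disodium salt: 0.0191 g × (1940 mL / 100 mL) = 0.37054 g = 370.54 mg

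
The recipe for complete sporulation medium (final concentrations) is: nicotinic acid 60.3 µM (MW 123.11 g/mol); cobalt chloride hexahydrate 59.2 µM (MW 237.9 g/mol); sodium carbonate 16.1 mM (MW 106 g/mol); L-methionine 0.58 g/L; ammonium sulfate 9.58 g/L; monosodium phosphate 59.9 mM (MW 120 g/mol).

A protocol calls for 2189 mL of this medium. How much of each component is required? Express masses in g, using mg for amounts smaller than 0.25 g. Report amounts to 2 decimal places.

nicotinic acid 16.25 mg; cobalt chloride hexahydrate 30.83 mg; sodium carbonate 3.74 g; L-methionine 1.27 g; ammonium sulfate 20.97 g; monosodium phosphate 15.73 g

Scale factor relative to 1 L: 2.189.
nicotinic acid: 60.3 µmol/L × 123.11 g/mol × 2.189 L ÷ 1000 = 16.25 mg
cobalt chloride hexahydrate: 59.2 µmol/L × 237.9 g/mol × 2.189 L ÷ 1000 = 30.83 mg
sodium carbonate: 16.1 mmol/L × 106 g/mol × 2.189 L ÷ 1000 = 3.74 g
L-methionine: 0.58 g/L × 2.189 L = 1.27 g
ammonium sulfate: 9.58 g/L × 2.189 L = 20.97 g
monosodium phosphate: 59.9 mmol/L × 120 g/mol × 2.189 L ÷ 1000 = 15.73 g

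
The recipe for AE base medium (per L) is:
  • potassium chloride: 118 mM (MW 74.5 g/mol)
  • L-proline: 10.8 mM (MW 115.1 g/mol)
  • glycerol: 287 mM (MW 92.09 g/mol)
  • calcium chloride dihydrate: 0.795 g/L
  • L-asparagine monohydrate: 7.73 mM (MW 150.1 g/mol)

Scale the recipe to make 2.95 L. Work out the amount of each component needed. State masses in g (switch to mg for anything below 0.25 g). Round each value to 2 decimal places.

Scale factor relative to 1 L: 2.95.
potassium chloride: 118 mmol/L × 74.5 g/mol × 2.95 L ÷ 1000 = 25.93 g
L-proline: 10.8 mmol/L × 115.1 g/mol × 2.95 L ÷ 1000 = 3.67 g
glycerol: 287 mmol/L × 92.09 g/mol × 2.95 L ÷ 1000 = 77.97 g
calcium chloride dihydrate: 0.795 g/L × 2.95 L = 2.35 g
L-asparagine monohydrate: 7.73 mmol/L × 150.1 g/mol × 2.95 L ÷ 1000 = 3.42 g

potassium chloride 25.93 g; L-proline 3.67 g; glycerol 77.97 g; calcium chloride dihydrate 2.35 g; L-asparagine monohydrate 3.42 g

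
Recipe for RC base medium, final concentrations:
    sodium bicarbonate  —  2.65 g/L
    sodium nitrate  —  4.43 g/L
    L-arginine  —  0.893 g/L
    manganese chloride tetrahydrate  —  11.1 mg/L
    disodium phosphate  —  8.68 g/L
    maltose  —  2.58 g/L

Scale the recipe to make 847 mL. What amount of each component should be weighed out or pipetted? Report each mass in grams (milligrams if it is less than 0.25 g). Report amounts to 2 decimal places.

Scale factor relative to 1 L: 0.847.
sodium bicarbonate: 2.65 g/L × 0.847 L = 2.24 g
sodium nitrate: 4.43 g/L × 0.847 L = 3.75 g
L-arginine: 0.893 g/L × 0.847 L = 0.76 g
manganese chloride tetrahydrate: 11.1 mg/L × 0.847 L = 9.40 mg
disodium phosphate: 8.68 g/L × 0.847 L = 7.35 g
maltose: 2.58 g/L × 0.847 L = 2.19 g

sodium bicarbonate 2.24 g; sodium nitrate 3.75 g; L-arginine 0.76 g; manganese chloride tetrahydrate 9.40 mg; disodium phosphate 7.35 g; maltose 2.19 g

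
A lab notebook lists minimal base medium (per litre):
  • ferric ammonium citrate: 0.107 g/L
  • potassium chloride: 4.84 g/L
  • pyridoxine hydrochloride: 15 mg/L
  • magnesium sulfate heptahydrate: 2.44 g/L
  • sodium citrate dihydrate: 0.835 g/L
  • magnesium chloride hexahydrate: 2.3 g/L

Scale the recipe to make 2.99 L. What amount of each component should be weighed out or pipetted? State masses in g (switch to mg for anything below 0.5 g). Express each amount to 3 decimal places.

Scale factor relative to 1 L: 2.99.
ferric ammonium citrate: 0.107 g/L × 2.99 L = 0.31993 g = 319.930 mg
potassium chloride: 4.84 g/L × 2.99 L = 14.472 g
pyridoxine hydrochloride: 15 mg/L × 2.99 L = 44.850 mg
magnesium sulfate heptahydrate: 2.44 g/L × 2.99 L = 7.296 g
sodium citrate dihydrate: 0.835 g/L × 2.99 L = 2.497 g
magnesium chloride hexahydrate: 2.3 g/L × 2.99 L = 6.877 g

ferric ammonium citrate 319.930 mg; potassium chloride 14.472 g; pyridoxine hydrochloride 44.850 mg; magnesium sulfate heptahydrate 7.296 g; sodium citrate dihydrate 2.497 g; magnesium chloride hexahydrate 6.877 g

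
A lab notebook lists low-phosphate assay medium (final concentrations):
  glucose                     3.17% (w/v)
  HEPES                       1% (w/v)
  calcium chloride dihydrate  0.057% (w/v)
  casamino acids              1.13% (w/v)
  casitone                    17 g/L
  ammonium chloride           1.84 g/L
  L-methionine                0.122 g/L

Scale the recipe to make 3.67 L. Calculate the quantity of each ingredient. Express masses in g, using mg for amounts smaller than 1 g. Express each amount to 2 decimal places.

glucose 116.34 g; HEPES 36.70 g; calcium chloride dihydrate 2.09 g; casamino acids 41.47 g; casitone 62.39 g; ammonium chloride 6.75 g; L-methionine 447.74 mg

Scale factor relative to 1 L: 3.67.
glucose: 3.17 g per 100 mL × 3670 mL ÷ 100 = 116.34 g
HEPES: 1% w/v = 10 g/L → 10 × 3.67 L = 36.70 g
calcium chloride dihydrate: 0.057 g per 100 mL × 3670 mL ÷ 100 = 2.09 g
casamino acids: 1.13 g per 100 mL × 3670 mL ÷ 100 = 41.47 g
casitone: 17 g/L × 3.67 L = 62.39 g
ammonium chloride: 1.84 g/L × 3.67 L = 6.75 g
L-methionine: 0.122 g/L × 3.67 L = 0.44774 g = 447.74 mg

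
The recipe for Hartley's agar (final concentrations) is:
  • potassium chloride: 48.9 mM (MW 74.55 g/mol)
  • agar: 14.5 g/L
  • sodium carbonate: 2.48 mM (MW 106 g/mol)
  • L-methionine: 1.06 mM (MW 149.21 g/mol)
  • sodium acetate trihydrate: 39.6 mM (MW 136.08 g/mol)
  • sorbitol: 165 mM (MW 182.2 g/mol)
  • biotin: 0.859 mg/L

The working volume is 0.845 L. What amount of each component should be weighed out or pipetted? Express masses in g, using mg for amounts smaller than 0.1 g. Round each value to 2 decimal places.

Scale factor relative to 1 L: 0.845.
potassium chloride: 48.9 mmol/L × 74.55 g/mol × 0.845 L ÷ 1000 = 3.08 g
agar: 14.5 g/L × 0.845 L = 12.25 g
sodium carbonate: 2.48 mmol/L × 106 g/mol × 0.845 L ÷ 1000 = 0.22 g
L-methionine: 1.06 mmol/L × 149.21 g/mol × 0.845 L ÷ 1000 = 0.13 g
sodium acetate trihydrate: 39.6 mmol/L × 136.08 g/mol × 0.845 L ÷ 1000 = 4.55 g
sorbitol: 165 mmol/L × 182.2 g/mol × 0.845 L ÷ 1000 = 25.40 g
biotin: 0.859 mg/L × 0.845 L = 0.73 mg

potassium chloride 3.08 g; agar 12.25 g; sodium carbonate 0.22 g; L-methionine 0.13 g; sodium acetate trihydrate 4.55 g; sorbitol 25.40 g; biotin 0.73 mg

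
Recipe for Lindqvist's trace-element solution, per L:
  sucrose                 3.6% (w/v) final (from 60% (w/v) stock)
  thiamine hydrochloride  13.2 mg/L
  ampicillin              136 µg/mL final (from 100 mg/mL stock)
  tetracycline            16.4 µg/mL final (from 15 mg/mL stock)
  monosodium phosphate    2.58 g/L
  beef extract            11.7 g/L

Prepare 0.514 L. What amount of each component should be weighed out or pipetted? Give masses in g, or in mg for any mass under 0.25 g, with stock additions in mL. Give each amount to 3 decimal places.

Working volume: 0.514 L.
sucrose: dilute stock: 3.6% ÷ 60% × 514 mL = 30.840 mL
thiamine hydrochloride: 13.2 mg/L × 0.514 L = 6.785 mg
ampicillin: V = C2·V2/C1 = 136 µg/mL × 514 mL ÷ 100000 µg/mL = 0.699 mL
tetracycline: V = C2·V2/C1 = 16.4 µg/mL × 514 mL ÷ 15000 µg/mL = 0.562 mL
monosodium phosphate: 2.58 g/L × 0.514 L = 1.326 g
beef extract: 11.7 g/L × 0.514 L = 6.014 g

sucrose 30.840 mL; thiamine hydrochloride 6.785 mg; ampicillin 0.699 mL; tetracycline 0.562 mL; monosodium phosphate 1.326 g; beef extract 6.014 g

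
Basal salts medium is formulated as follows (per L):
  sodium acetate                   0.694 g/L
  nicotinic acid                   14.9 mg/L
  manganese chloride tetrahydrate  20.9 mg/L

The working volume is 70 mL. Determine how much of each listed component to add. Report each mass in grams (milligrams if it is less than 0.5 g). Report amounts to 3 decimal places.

Working volume: 70 mL = 0.07 L.
sodium acetate: 0.694 g/L × 0.07 L = 0.04858 g = 48.580 mg
nicotinic acid: 14.9 mg/L × 0.07 L = 1.043 mg
manganese chloride tetrahydrate: 20.9 mg/L × 0.07 L = 1.463 mg

sodium acetate 48.580 mg; nicotinic acid 1.043 mg; manganese chloride tetrahydrate 1.463 mg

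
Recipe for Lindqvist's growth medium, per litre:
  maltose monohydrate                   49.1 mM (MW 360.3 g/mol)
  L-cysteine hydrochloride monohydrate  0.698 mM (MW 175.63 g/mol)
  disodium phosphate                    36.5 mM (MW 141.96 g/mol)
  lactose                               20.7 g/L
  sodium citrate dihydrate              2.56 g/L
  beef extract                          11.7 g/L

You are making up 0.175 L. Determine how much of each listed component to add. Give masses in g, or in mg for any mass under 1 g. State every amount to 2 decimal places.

Working volume: 0.175 L.
maltose monohydrate: 49.1 mmol/L × 360.3 g/mol × 0.175 L ÷ 1000 = 3.10 g
L-cysteine hydrochloride monohydrate: 0.698 mmol/L × 175.63 mg/mmol × 0.175 L = 21.45 mg
disodium phosphate: 36.5 mmol/L × 141.96 mg/mmol × 0.175 L = 906.77 mg
lactose: 20.7 g/L × 0.175 L = 3.62 g
sodium citrate dihydrate: 2.56 g/L × 0.175 L = 0.448 g = 448.00 mg
beef extract: 11.7 g/L × 0.175 L = 2.05 g

maltose monohydrate 3.10 g; L-cysteine hydrochloride monohydrate 21.45 mg; disodium phosphate 906.77 mg; lactose 3.62 g; sodium citrate dihydrate 448.00 mg; beef extract 2.05 g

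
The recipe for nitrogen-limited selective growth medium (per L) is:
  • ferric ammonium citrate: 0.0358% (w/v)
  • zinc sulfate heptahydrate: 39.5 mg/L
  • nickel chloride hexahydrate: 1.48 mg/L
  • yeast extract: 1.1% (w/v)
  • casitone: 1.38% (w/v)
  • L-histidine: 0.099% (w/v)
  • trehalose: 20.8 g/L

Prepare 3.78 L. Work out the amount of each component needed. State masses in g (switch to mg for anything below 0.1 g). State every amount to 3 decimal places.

ferric ammonium citrate 1.353 g; zinc sulfate heptahydrate 0.149 g; nickel chloride hexahydrate 5.594 mg; yeast extract 41.580 g; casitone 52.164 g; L-histidine 3.742 g; trehalose 78.624 g

Working volume: 3.78 L.
ferric ammonium citrate: 0.0358% w/v = 0.358 g/L → 0.358 × 3.78 L = 1.353 g
zinc sulfate heptahydrate: 39.5 mg/L × 3.78 L = 149.31 mg = 0.149 g
nickel chloride hexahydrate: 1.48 mg/L × 3.78 L = 5.594 mg
yeast extract: 1.1% w/v = 11 g/L → 11 × 3.78 L = 41.580 g
casitone: 1.38% w/v = 13.8 g/L → 13.8 × 3.78 L = 52.164 g
L-histidine: 0.099 g per 100 mL × 3780 mL ÷ 100 = 3.742 g
trehalose: 20.8 g/L × 3.78 L = 78.624 g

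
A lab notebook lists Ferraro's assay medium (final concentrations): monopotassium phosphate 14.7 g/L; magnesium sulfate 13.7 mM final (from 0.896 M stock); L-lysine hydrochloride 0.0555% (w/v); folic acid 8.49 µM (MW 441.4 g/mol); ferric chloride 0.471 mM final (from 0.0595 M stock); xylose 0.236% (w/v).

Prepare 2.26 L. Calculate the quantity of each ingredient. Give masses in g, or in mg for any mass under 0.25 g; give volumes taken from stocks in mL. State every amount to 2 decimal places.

Scale factor relative to 1 L: 2.26.
monopotassium phosphate: 14.7 g/L × 2.26 L = 33.22 g
magnesium sulfate: C1V1 = C2V2 → 13.7 mM × 2260 mL ÷ 896 mM = 34.56 mL
L-lysine hydrochloride: 0.0555% w/v = 0.555 g/L → 0.555 × 2.26 L = 1.25 g
folic acid: 8.49 µmol/L × 441.4 g/mol × 2.26 L ÷ 1000 = 8.47 mg
ferric chloride: V = C2·V2/C1 = 0.471 mM × 2260 mL ÷ 59.5 mM = 17.89 mL
xylose: 0.236% w/v = 2.36 g/L → 2.36 × 2.26 L = 5.33 g

monopotassium phosphate 33.22 g; magnesium sulfate 34.56 mL; L-lysine hydrochloride 1.25 g; folic acid 8.47 mg; ferric chloride 17.89 mL; xylose 5.33 g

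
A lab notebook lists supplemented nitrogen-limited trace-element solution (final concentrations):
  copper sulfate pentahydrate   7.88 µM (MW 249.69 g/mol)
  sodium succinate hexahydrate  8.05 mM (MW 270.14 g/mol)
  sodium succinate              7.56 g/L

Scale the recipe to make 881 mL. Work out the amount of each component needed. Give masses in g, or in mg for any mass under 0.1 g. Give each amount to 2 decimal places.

Scale factor relative to 1 L: 0.881.
copper sulfate pentahydrate: 7.88 µmol/L × 249.69 g/mol × 0.881 L ÷ 1000 = 1.73 mg
sodium succinate hexahydrate: 8.05 mmol/L × 270.14 g/mol × 0.881 L ÷ 1000 = 1.92 g
sodium succinate: 7.56 g/L × 0.881 L = 6.66 g

copper sulfate pentahydrate 1.73 mg; sodium succinate hexahydrate 1.92 g; sodium succinate 6.66 g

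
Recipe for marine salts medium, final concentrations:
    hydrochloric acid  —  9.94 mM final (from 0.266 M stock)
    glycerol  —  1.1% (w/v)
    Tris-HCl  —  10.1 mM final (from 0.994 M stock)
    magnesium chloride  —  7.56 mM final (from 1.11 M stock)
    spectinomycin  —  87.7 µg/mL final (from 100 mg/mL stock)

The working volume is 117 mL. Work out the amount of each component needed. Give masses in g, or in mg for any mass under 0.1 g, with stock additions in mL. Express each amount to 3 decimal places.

hydrochloric acid 4.372 mL; glycerol 1.287 g; Tris-HCl 1.189 mL; magnesium chloride 0.797 mL; spectinomycin 0.103 mL

Scale factor relative to 1 L: 0.117.
hydrochloric acid: dilute stock: 9.94 mM × 117 mL ÷ 266 mM = 4.372 mL
glycerol: 1.1 g per 100 mL × 117 mL ÷ 100 = 1.287 g
Tris-HCl: dilute stock: 10.1 mM × 117 mL ÷ 994 mM = 1.189 mL
magnesium chloride: V = C2·V2/C1 = 7.56 mM × 117 mL ÷ 1110 mM = 0.797 mL
spectinomycin: V = C2·V2/C1 = 87.7 µg/mL × 117 mL ÷ 100000 µg/mL = 0.103 mL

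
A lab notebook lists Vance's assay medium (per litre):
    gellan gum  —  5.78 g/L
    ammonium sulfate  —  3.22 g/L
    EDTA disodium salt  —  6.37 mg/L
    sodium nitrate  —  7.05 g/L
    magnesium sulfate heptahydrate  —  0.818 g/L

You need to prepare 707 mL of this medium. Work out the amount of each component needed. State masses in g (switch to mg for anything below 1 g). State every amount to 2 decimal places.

Target volume = 707 mL = 0.707 L.
gellan gum: 5.78 g/L × 0.707 L = 4.09 g
ammonium sulfate: 3.22 g/L × 0.707 L = 2.28 g
EDTA disodium salt: 6.37 mg/L × 0.707 L = 4.50 mg
sodium nitrate: 7.05 g/L × 0.707 L = 4.98 g
magnesium sulfate heptahydrate: 0.818 g/L × 0.707 L = 0.578326 g = 578.33 mg

gellan gum 4.09 g; ammonium sulfate 2.28 g; EDTA disodium salt 4.50 mg; sodium nitrate 4.98 g; magnesium sulfate heptahydrate 578.33 mg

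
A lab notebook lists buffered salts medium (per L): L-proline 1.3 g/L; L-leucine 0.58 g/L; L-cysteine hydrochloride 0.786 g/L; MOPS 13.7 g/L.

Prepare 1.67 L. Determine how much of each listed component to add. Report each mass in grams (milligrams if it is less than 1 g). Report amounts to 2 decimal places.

Working volume: 1.67 L.
L-proline: 1.3 g/L × 1.67 L = 2.17 g
L-leucine: 0.58 g/L × 1.67 L = 0.9686 g = 968.60 mg
L-cysteine hydrochloride: 0.786 g/L × 1.67 L = 1.31 g
MOPS: 13.7 g/L × 1.67 L = 22.88 g

L-proline 2.17 g; L-leucine 968.60 mg; L-cysteine hydrochloride 1.31 g; MOPS 22.88 g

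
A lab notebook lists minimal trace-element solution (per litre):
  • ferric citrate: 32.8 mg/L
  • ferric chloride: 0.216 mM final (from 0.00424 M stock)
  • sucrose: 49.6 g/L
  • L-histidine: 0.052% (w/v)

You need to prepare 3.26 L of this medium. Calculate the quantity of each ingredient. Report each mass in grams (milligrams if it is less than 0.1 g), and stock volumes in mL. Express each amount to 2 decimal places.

Scale factor relative to 1 L: 3.26.
ferric citrate: 32.8 mg/L × 3.26 L = 106.928 mg = 0.11 g
ferric chloride: C1V1 = C2V2 → 0.216 mM × 3260 mL ÷ 4.24 mM = 166.08 mL
sucrose: 49.6 g/L × 3.26 L = 161.70 g
L-histidine: 0.052 g per 100 mL × 3260 mL ÷ 100 = 1.70 g

ferric citrate 0.11 g; ferric chloride 166.08 mL; sucrose 161.70 g; L-histidine 1.70 g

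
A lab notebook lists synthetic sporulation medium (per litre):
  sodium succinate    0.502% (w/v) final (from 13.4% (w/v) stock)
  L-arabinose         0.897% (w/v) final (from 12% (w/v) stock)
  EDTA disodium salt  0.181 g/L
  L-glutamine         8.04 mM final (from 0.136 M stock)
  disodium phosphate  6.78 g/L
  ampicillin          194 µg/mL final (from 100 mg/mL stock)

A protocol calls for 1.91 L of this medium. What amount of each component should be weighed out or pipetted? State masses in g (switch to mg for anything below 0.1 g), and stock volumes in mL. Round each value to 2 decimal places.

sodium succinate 71.55 mL; L-arabinose 142.77 mL; EDTA disodium salt 0.35 g; L-glutamine 112.91 mL; disodium phosphate 12.95 g; ampicillin 3.71 mL

Working volume: 1.91 L.
sodium succinate: dilute stock: 0.502% ÷ 13.4% × 1910 mL = 71.55 mL
L-arabinose: V = C2·V2/C1 = 0.897% ÷ 12% × 1910 mL = 142.77 mL
EDTA disodium salt: 0.181 g/L × 1.91 L = 0.35 g
L-glutamine: C1V1 = C2V2 → 8.04 mM × 1910 mL ÷ 136 mM = 112.91 mL
disodium phosphate: 6.78 g/L × 1.91 L = 12.95 g
ampicillin: V = C2·V2/C1 = 194 µg/mL × 1910 mL ÷ 100000 µg/mL = 3.71 mL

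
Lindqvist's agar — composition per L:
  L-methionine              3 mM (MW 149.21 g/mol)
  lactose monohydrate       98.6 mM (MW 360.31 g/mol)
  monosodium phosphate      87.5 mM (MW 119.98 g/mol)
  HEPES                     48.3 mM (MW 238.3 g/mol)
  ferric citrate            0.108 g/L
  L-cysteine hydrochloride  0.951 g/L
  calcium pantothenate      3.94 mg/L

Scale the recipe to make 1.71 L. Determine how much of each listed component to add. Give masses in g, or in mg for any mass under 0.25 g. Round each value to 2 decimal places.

Scale factor relative to 1 L: 1.71.
L-methionine: 3 mmol/L × 149.21 g/mol × 1.71 L ÷ 1000 = 0.77 g
lactose monohydrate: 98.6 mmol/L × 360.31 g/mol × 1.71 L ÷ 1000 = 60.75 g
monosodium phosphate: 87.5 mmol/L × 119.98 g/mol × 1.71 L ÷ 1000 = 17.95 g
HEPES: 48.3 mmol/L × 238.3 g/mol × 1.71 L ÷ 1000 = 19.68 g
ferric citrate: 0.108 g/L × 1.71 L = 0.18468 g = 184.68 mg
L-cysteine hydrochloride: 0.951 g/L × 1.71 L = 1.63 g
calcium pantothenate: 3.94 mg/L × 1.71 L = 6.74 mg

L-methionine 0.77 g; lactose monohydrate 60.75 g; monosodium phosphate 17.95 g; HEPES 19.68 g; ferric citrate 184.68 mg; L-cysteine hydrochloride 1.63 g; calcium pantothenate 6.74 mg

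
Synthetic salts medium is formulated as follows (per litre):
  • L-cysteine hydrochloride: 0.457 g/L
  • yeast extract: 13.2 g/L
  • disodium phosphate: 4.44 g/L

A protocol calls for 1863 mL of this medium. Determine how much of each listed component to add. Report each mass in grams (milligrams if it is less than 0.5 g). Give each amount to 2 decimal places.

Scale factor relative to 1 L: 1.863.
L-cysteine hydrochloride: 0.457 g/L × 1.863 L = 0.85 g
yeast extract: 13.2 g/L × 1.863 L = 24.59 g
disodium phosphate: 4.44 g/L × 1.863 L = 8.27 g

L-cysteine hydrochloride 0.85 g; yeast extract 24.59 g; disodium phosphate 8.27 g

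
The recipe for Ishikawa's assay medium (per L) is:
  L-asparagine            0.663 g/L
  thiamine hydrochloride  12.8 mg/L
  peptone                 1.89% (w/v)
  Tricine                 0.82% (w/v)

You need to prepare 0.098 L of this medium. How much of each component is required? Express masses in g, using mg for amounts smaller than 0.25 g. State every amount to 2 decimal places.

L-asparagine 64.97 mg; thiamine hydrochloride 1.25 mg; peptone 1.85 g; Tricine 0.80 g

Scale factor relative to 1 L: 0.098.
L-asparagine: 0.663 g/L × 0.098 L = 0.064974 g = 64.97 mg
thiamine hydrochloride: 12.8 mg/L × 0.098 L = 1.25 mg
peptone: 1.89 g per 100 mL × 98 mL ÷ 100 = 1.85 g
Tricine: 0.82% w/v = 8.2 g/L → 8.2 × 0.098 L = 0.80 g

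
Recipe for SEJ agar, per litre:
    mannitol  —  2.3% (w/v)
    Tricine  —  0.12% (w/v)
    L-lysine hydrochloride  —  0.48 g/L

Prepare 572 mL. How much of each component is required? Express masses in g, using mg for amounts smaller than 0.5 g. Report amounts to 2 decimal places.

Target volume = 572 mL = 0.572 L.
mannitol: 2.3 g per 100 mL × 572 mL ÷ 100 = 13.16 g
Tricine: 0.12% w/v = 1.2 g/L → 1.2 × 0.572 L = 0.69 g
L-lysine hydrochloride: 0.48 g/L × 0.572 L = 0.27456 g = 274.56 mg

mannitol 13.16 g; Tricine 0.69 g; L-lysine hydrochloride 274.56 mg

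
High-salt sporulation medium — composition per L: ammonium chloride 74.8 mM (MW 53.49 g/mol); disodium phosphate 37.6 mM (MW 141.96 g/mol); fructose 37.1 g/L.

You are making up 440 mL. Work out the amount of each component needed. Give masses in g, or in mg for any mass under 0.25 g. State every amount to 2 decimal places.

Working volume: 440 mL = 0.44 L.
ammonium chloride: 74.8 mmol/L × 53.49 g/mol × 0.44 L ÷ 1000 = 1.76 g
disodium phosphate: 37.6 mmol/L × 141.96 g/mol × 0.44 L ÷ 1000 = 2.35 g
fructose: 37.1 g/L × 0.44 L = 16.32 g

ammonium chloride 1.76 g; disodium phosphate 2.35 g; fructose 16.32 g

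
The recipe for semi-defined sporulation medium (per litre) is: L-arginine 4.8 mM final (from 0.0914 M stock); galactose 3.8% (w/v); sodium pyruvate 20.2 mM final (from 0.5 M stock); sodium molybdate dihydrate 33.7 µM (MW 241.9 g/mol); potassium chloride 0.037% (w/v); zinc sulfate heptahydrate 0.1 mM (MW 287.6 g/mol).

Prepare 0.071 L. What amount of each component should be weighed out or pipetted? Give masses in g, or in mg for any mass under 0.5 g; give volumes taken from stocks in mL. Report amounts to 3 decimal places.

Scale factor relative to 1 L: 0.071.
L-arginine: C1V1 = C2V2 → 4.8 mM × 71 mL ÷ 91.4 mM = 3.729 mL
galactose: 3.8 g per 100 mL × 71 mL ÷ 100 = 2.698 g
sodium pyruvate: V = C2·V2/C1 = 20.2 mM × 71 mL ÷ 500 mM = 2.868 mL
sodium molybdate dihydrate: 33.7 µmol/L × 241.9 g/mol × 0.071 L ÷ 1000 = 0.579 mg
potassium chloride: 0.037 g per 100 mL × 71 mL ÷ 100 = 0.02627 g = 26.270 mg
zinc sulfate heptahydrate: 0.1 mmol/L × 287.6 mg/mmol × 0.071 L = 2.042 mg

L-arginine 3.729 mL; galactose 2.698 g; sodium pyruvate 2.868 mL; sodium molybdate dihydrate 0.579 mg; potassium chloride 26.270 mg; zinc sulfate heptahydrate 2.042 mg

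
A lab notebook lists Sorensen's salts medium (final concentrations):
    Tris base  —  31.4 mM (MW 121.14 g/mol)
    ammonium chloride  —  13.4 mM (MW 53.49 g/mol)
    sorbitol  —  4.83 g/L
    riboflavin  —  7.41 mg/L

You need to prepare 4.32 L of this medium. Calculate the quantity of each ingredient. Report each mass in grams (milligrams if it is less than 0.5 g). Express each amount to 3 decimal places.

Tris base 16.432 g; ammonium chloride 3.096 g; sorbitol 20.866 g; riboflavin 32.011 mg

Working volume: 4.32 L.
Tris base: 31.4 mmol/L × 121.14 g/mol × 4.32 L ÷ 1000 = 16.432 g
ammonium chloride: 13.4 mmol/L × 53.49 g/mol × 4.32 L ÷ 1000 = 3.096 g
sorbitol: 4.83 g/L × 4.32 L = 20.866 g
riboflavin: 7.41 mg/L × 4.32 L = 32.011 mg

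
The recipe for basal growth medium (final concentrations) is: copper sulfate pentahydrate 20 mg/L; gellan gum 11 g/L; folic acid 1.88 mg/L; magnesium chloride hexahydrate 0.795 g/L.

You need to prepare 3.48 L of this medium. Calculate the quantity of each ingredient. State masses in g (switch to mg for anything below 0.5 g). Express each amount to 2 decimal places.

copper sulfate pentahydrate 69.60 mg; gellan gum 38.28 g; folic acid 6.54 mg; magnesium chloride hexahydrate 2.77 g

Scale factor relative to 1 L: 3.48.
copper sulfate pentahydrate: 20 mg/L × 3.48 L = 69.60 mg
gellan gum: 11 g/L × 3.48 L = 38.28 g
folic acid: 1.88 mg/L × 3.48 L = 6.54 mg
magnesium chloride hexahydrate: 0.795 g/L × 3.48 L = 2.77 g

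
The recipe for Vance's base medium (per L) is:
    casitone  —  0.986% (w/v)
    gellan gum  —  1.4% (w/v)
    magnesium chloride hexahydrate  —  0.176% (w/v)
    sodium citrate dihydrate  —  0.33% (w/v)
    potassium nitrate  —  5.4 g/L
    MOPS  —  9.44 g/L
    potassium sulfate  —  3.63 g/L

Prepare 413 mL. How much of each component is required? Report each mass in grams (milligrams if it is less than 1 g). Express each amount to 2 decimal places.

casitone 4.07 g; gellan gum 5.78 g; magnesium chloride hexahydrate 726.88 mg; sodium citrate dihydrate 1.36 g; potassium nitrate 2.23 g; MOPS 3.90 g; potassium sulfate 1.50 g

Target volume = 413 mL = 0.413 L.
casitone: 0.986% w/v = 9.86 g/L → 9.86 × 0.413 L = 4.07 g
gellan gum: 1.4 g per 100 mL × 413 mL ÷ 100 = 5.78 g
magnesium chloride hexahydrate: 0.176 g per 100 mL × 413 mL ÷ 100 = 0.72688 g = 726.88 mg
sodium citrate dihydrate: 0.33% w/v = 3.3 g/L → 3.3 × 0.413 L = 1.36 g
potassium nitrate: 5.4 g/L × 0.413 L = 2.23 g
MOPS: 9.44 g/L × 0.413 L = 3.90 g
potassium sulfate: 3.63 g/L × 0.413 L = 1.50 g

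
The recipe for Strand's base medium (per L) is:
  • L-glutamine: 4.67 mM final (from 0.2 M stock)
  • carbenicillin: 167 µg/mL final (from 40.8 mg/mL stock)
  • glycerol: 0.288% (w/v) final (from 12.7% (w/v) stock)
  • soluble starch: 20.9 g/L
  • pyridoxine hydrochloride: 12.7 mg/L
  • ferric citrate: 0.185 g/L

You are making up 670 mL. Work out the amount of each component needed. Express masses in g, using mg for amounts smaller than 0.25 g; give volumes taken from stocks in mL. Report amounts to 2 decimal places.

L-glutamine 15.64 mL; carbenicillin 2.74 mL; glycerol 15.19 mL; soluble starch 14.00 g; pyridoxine hydrochloride 8.51 mg; ferric citrate 123.95 mg

Target volume = 670 mL = 0.67 L.
L-glutamine: V = C2·V2/C1 = 4.67 mM × 670 mL ÷ 200 mM = 15.64 mL
carbenicillin: dilute stock: 167 µg/mL × 670 mL ÷ 40800 µg/mL = 2.74 mL
glycerol: dilute stock: 0.288% ÷ 12.7% × 670 mL = 15.19 mL
soluble starch: 20.9 g/L × 0.67 L = 14.00 g
pyridoxine hydrochloride: 12.7 mg/L × 0.67 L = 8.51 mg
ferric citrate: 0.185 g/L × 0.67 L = 0.12395 g = 123.95 mg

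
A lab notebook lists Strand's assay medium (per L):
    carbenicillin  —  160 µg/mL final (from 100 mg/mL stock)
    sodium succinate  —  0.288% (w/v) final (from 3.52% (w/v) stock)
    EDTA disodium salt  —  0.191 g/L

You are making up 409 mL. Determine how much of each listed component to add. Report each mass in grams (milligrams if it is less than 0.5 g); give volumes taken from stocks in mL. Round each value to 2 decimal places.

Working volume: 409 mL = 0.409 L.
carbenicillin: C1V1 = C2V2 → 160 µg/mL × 409 mL ÷ 100000 µg/mL = 0.65 mL
sodium succinate: V = C2·V2/C1 = 0.288% ÷ 3.52% × 409 mL = 33.46 mL
EDTA disodium salt: 0.191 g/L × 0.409 L = 0.078119 g = 78.12 mg

carbenicillin 0.65 mL; sodium succinate 33.46 mL; EDTA disodium salt 78.12 mg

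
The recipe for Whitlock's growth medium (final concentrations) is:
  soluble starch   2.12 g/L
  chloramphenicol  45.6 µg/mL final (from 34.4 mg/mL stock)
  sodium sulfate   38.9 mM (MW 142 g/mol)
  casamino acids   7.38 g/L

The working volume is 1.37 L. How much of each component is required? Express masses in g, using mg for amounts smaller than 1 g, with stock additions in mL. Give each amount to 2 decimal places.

soluble starch 2.90 g; chloramphenicol 1.82 mL; sodium sulfate 7.57 g; casamino acids 10.11 g

Scale factor relative to 1 L: 1.37.
soluble starch: 2.12 g/L × 1.37 L = 2.90 g
chloramphenicol: V = C2·V2/C1 = 45.6 µg/mL × 1370 mL ÷ 34400 µg/mL = 1.82 mL
sodium sulfate: 38.9 mmol/L × 142 g/mol × 1.37 L ÷ 1000 = 7.57 g
casamino acids: 7.38 g/L × 1.37 L = 10.11 g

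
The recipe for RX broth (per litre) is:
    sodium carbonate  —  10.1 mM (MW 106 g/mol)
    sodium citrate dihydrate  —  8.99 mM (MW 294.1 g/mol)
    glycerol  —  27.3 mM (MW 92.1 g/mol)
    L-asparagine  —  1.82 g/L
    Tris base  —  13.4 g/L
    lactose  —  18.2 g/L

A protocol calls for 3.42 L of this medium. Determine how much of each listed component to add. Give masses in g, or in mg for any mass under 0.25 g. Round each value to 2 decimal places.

sodium carbonate 3.66 g; sodium citrate dihydrate 9.04 g; glycerol 8.60 g; L-asparagine 6.22 g; Tris base 45.83 g; lactose 62.24 g

Working volume: 3.42 L.
sodium carbonate: 10.1 mmol/L × 106 g/mol × 3.42 L ÷ 1000 = 3.66 g
sodium citrate dihydrate: 8.99 mmol/L × 294.1 g/mol × 3.42 L ÷ 1000 = 9.04 g
glycerol: 27.3 mmol/L × 92.1 g/mol × 3.42 L ÷ 1000 = 8.60 g
L-asparagine: 1.82 g/L × 3.42 L = 6.22 g
Tris base: 13.4 g/L × 3.42 L = 45.83 g
lactose: 18.2 g/L × 3.42 L = 62.24 g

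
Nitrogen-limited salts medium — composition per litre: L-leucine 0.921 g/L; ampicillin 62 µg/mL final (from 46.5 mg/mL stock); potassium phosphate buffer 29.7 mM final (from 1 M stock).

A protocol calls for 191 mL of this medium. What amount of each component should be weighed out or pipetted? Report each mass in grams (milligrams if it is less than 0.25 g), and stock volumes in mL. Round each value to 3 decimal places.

L-leucine 175.911 mg; ampicillin 0.255 mL; potassium phosphate buffer 5.673 mL

Working volume: 191 mL = 0.191 L.
L-leucine: 0.921 g/L × 0.191 L = 0.175911 g = 175.911 mg
ampicillin: dilute stock: 62 µg/mL × 191 mL ÷ 46500 µg/mL = 0.255 mL
potassium phosphate buffer: C1V1 = C2V2 → 29.7 mM × 191 mL ÷ 1000 mM = 5.673 mL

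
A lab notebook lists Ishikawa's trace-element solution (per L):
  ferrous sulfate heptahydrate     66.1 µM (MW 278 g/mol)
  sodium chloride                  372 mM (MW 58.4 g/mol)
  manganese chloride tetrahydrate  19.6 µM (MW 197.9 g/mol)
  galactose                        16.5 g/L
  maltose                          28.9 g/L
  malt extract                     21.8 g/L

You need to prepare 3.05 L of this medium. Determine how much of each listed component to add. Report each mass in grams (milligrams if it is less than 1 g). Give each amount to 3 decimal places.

Working volume: 3.05 L.
ferrous sulfate heptahydrate: 66.1 µmol/L × 278 g/mol × 3.05 L ÷ 1000 = 56.046 mg
sodium chloride: 372 mmol/L × 58.4 g/mol × 3.05 L ÷ 1000 = 66.261 g
manganese chloride tetrahydrate: 19.6 µmol/L × 197.9 g/mol × 3.05 L ÷ 1000 = 11.830 mg
galactose: 16.5 g/L × 3.05 L = 50.325 g
maltose: 28.9 g/L × 3.05 L = 88.145 g
malt extract: 21.8 g/L × 3.05 L = 66.490 g

ferrous sulfate heptahydrate 56.046 mg; sodium chloride 66.261 g; manganese chloride tetrahydrate 11.830 mg; galactose 50.325 g; maltose 88.145 g; malt extract 66.490 g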